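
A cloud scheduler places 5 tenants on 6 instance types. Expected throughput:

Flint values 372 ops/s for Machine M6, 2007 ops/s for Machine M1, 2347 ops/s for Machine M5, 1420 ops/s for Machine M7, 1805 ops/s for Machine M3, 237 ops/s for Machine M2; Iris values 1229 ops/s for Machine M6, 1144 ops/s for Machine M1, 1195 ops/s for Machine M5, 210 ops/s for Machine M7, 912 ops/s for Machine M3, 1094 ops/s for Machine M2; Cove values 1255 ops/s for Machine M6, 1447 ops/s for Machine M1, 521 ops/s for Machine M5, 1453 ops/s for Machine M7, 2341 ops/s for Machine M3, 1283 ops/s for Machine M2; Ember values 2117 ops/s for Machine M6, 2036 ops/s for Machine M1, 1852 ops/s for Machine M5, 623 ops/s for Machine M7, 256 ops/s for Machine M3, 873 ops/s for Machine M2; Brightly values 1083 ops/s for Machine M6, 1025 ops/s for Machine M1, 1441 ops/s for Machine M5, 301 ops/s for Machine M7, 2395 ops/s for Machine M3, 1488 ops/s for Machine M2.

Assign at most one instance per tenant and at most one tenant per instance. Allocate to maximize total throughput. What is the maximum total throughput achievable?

This is a one-to-one assignment (maximum-weight bipartite matching).
Optimal: Flint→Machine M5 (2347 ops/s), Iris→Machine M6 (1229 ops/s), Cove→Machine M7 (1453 ops/s), Ember→Machine M1 (2036 ops/s), Brightly→Machine M3 (2395 ops/s) — total 2347+1229+1453+2036+2395 = 9460 ops/s.
Max-entry greedy (repeatedly take the single best remaining cell) gives 9456 ops/s, worse by 4.
Next-best assignment: Flint→Machine M5, Iris→Machine M1, Cove→Machine M7, Ember→Machine M6, Brightly→Machine M3 = 9456 ops/s.
Checked against all permutations: 9460 ops/s is optimal.

Maximum total: 9460 ops/s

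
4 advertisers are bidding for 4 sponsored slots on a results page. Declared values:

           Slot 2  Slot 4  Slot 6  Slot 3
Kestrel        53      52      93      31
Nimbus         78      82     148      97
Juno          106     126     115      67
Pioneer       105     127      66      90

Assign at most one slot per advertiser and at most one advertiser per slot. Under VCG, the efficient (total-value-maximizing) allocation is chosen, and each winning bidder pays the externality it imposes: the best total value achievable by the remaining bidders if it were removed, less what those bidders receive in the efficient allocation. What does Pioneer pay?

Pioneer pays $31.

Efficient allocation: Kestrel→Slot 6 ($93), Nimbus→Slot 3 ($97), Juno→Slot 2 ($106), Pioneer→Slot 4 ($127); total welfare W = $423.
Pioneer receives Slot 4 at value $127, so the others get W − 127 = $296.
Without Pioneer: best allocation of the remaining 3 bidders over all 4 slots is Kestrel→Slot 2 ($53), Nimbus→Slot 6 ($148), Juno→Slot 4 ($126), total $327.
VCG payment = (others' best without Pioneer) − (others' welfare with Pioneer) = 327 − 296 = $31.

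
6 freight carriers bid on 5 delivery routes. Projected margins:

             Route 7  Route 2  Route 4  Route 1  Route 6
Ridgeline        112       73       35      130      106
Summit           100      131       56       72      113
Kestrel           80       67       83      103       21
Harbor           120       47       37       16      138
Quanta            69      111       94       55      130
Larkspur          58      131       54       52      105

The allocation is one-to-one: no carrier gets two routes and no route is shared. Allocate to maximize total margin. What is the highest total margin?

Maximum total: $594k

This is the linear assignment problem.
Optimal: Harbor→Route 7 ($120k), Summit→Route 2 ($131k), Kestrel→Route 4 ($83k), Ridgeline→Route 1 ($130k), Quanta→Route 6 ($130k) — total 120+131+83+130+130 = $594k.
Row-greedy (each carrier in turn takes its best remaining route) gives $551k, worse by 43.
Swapping Ridgeline↔Harbor (Ridgeline→Route 7 $112k, Harbor→Route 1 $16k) loses 122.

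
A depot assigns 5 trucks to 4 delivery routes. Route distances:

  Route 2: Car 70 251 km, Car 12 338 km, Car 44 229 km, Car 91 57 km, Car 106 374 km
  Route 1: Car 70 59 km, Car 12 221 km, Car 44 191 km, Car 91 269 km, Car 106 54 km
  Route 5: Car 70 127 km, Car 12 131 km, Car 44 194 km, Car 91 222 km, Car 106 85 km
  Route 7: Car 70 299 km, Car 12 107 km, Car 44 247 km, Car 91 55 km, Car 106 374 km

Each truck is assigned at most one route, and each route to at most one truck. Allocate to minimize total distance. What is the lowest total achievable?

Optimal: Car 91→Route 2 (57 km), Car 70→Route 1 (59 km), Car 106→Route 5 (85 km), Car 12→Route 7 (107 km) — total 57+59+85+107 = 308 km.
Min-entry greedy (repeatedly take the single cheapest remaining cell) gives 465 km, worse by 157.
Every other assignment is strictly worse.

Min total: 308 km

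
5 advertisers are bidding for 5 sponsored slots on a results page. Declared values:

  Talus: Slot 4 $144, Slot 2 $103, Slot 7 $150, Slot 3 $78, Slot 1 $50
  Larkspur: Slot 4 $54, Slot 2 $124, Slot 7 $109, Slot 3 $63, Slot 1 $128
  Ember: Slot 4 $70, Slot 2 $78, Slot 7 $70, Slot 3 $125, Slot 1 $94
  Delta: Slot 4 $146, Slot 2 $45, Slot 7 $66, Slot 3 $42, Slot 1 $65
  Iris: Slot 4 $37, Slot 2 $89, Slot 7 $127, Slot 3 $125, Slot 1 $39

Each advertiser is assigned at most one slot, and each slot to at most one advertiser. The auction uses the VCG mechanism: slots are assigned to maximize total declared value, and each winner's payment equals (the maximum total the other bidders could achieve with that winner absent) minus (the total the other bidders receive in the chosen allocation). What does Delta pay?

Delta pays $31.

Efficient allocation: Talus→Slot 7 ($150), Larkspur→Slot 2 ($124), Ember→Slot 1 ($94), Delta→Slot 4 ($146), Iris→Slot 3 ($125); total welfare W = $639.
Delta receives Slot 4 at value $146, so the others get W − 146 = $493.
Without Delta: best allocation of the remaining 4 bidders over all 5 slots is Talus→Slot 4 ($144), Larkspur→Slot 1 ($128), Ember→Slot 3 ($125), Iris→Slot 7 ($127), total $524.
VCG payment = (others' best without Delta) − (others' welfare with Delta) = 524 − 493 = $31.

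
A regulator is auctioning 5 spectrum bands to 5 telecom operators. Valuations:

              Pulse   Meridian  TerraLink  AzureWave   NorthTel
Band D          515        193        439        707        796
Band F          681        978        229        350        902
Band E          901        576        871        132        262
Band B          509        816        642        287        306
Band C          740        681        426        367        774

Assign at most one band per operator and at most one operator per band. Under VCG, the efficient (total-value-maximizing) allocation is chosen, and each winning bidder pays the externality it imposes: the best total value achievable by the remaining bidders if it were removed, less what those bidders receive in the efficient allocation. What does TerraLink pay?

Efficient allocation: Pulse→Band C ($740M), Meridian→Band B ($816M), TerraLink→Band E ($871M), AzureWave→Band D ($707M), NorthTel→Band F ($902M); total welfare W = $4036M.
TerraLink receives Band E at value $871M, so the others get W − 871 = $3165M.
Without TerraLink: best allocation of the remaining 4 bidders over all 5 bands is Pulse→Band E ($901M), Meridian→Band F ($978M), AzureWave→Band D ($707M), NorthTel→Band C ($774M), total $3360M.
VCG payment = (others' best without TerraLink) − (others' welfare with TerraLink) = 3360 − 3165 = $195M.

TerraLink pays $195M.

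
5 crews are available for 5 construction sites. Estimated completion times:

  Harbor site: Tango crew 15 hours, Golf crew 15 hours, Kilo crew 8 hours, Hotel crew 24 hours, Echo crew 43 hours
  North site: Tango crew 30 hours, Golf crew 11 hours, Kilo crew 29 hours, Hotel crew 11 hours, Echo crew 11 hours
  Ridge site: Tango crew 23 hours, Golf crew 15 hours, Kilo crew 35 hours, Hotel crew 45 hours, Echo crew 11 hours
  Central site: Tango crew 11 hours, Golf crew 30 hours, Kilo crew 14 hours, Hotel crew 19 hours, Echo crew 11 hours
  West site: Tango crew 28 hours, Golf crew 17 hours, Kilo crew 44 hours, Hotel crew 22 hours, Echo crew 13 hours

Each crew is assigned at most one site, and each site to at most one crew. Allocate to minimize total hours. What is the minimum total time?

Min total: 58 hours

Optimal: Tango crew→Central site (11 hours), Golf crew→Ridge site (15 hours), Kilo crew→Harbor site (8 hours), Hotel crew→North site (11 hours), Echo crew→West site (13 hours) — total 11+15+8+11+13 = 58 hours.
Row-greedy (each crew in turn takes its cheapest remaining site) gives 63 hours, worse by 5.
Swapping Hotel crew↔Golf crew (Hotel crew→Ridge site 45 hours, Golf crew→North site 11 hours) adds 30.
No other one-to-one assignment undercuts 58 hours.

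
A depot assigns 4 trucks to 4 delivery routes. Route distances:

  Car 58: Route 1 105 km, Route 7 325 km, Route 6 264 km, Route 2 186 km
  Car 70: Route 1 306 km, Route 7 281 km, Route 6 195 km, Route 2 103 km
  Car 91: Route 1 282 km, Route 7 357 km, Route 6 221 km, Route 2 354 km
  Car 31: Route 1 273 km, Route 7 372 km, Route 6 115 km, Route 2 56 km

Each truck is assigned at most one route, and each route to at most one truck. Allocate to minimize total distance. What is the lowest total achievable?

Minimum total: 663 km

This is the linear assignment problem.
Optimal: Car 58→Route 1 (105 km), Car 70→Route 7 (281 km), Car 91→Route 6 (221 km), Car 31→Route 2 (56 km) — total 105+281+221+56 = 663 km.
Row-greedy (each truck in turn takes its cheapest remaining route) gives 801 km, worse by 138.
Swapping Car 70↔Car 58 (Car 70→Route 1 306 km, Car 58→Route 7 325 km) adds 245.
No other one-to-one assignment undercuts 663 km.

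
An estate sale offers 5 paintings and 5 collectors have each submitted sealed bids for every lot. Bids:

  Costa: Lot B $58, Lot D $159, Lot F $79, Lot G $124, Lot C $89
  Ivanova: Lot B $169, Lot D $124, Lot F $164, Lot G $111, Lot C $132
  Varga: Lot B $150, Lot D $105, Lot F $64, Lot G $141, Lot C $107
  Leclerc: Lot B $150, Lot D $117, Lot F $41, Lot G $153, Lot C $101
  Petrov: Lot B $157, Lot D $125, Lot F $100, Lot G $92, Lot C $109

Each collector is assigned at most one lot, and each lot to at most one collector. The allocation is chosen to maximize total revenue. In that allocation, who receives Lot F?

Ivanova receives Lot F.

This is a one-to-one assignment (maximum-weight bipartite matching).
Optimal: Costa→Lot D ($159), Ivanova→Lot F ($164), Varga→Lot C ($107), Leclerc→Lot G ($153), Petrov→Lot B ($157) — total 159+164+107+153+157 = $740.
Max-entry greedy (repeatedly take the single best remaining cell) gives $654, worse by 86.
Next-best assignment: Costa→Lot D, Ivanova→Lot F, Varga→Lot B, Leclerc→Lot G, Petrov→Lot C = $735.
Swapping Petrov↔Ivanova (Petrov→Lot F $100, Ivanova→Lot B $169) loses 52.
No other one-to-one assignment exceeds $740.
Ivanova's own top lot is Lot B ($169), but forcing Ivanova→Lot B and reassigning the rest optimally gives only $688 — worse by 52.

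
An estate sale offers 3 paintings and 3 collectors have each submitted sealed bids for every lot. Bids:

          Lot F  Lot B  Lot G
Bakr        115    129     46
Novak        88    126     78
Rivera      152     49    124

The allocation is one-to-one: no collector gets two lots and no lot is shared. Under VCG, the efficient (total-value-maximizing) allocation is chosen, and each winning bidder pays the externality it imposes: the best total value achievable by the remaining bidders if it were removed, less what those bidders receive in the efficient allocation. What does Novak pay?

Efficient allocation: Bakr→Lot F ($115), Novak→Lot B ($126), Rivera→Lot G ($124); total welfare W = $365.
Novak receives Lot B at value $126, so the others get W − 126 = $239.
Without Novak: best allocation of the remaining 2 bidders over all 3 lots is Bakr→Lot B ($129), Rivera→Lot F ($152), total $281.
VCG payment = (others' best without Novak) − (others' welfare with Novak) = 281 − 239 = $42.

Novak pays $42.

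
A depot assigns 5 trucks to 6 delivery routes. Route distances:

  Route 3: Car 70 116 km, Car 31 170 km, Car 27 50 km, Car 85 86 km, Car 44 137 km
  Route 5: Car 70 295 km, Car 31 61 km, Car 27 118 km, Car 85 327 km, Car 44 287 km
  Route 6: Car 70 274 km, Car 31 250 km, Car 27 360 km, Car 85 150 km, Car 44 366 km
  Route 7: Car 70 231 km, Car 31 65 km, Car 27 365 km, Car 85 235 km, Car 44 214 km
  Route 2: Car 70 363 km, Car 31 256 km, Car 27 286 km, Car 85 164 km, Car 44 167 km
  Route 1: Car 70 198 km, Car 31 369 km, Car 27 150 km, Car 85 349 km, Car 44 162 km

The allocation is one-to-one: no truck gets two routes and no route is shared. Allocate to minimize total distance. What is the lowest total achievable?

Optimal: Car 70→Route 3 (116 km), Car 31→Route 7 (65 km), Car 27→Route 5 (118 km), Car 85→Route 6 (150 km), Car 44→Route 1 (162 km) — total 116+65+118+150+162 = 611 km.
Column-greedy (each route in turn goes to its cheapest remaining truck) gives 838 km, worse by 227.
Swapping Car 27↔Car 85 (Car 27→Route 6 360 km, Car 85→Route 5 327 km) adds 419.
Every other assignment is strictly worse.

Minimum total: 611 km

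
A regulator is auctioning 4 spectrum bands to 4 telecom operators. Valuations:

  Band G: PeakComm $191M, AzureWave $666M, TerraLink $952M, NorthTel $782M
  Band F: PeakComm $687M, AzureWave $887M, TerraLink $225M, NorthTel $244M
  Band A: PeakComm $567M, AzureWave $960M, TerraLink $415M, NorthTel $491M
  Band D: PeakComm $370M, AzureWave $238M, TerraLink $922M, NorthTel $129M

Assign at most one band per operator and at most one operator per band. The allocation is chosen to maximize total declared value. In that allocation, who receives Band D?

TerraLink receives Band D.

Optimal: PeakComm→Band F ($687M), AzureWave→Band A ($960M), TerraLink→Band D ($922M), NorthTel→Band G ($782M) — total 687+960+922+782 = $3351M.
Column-greedy (each band in turn goes to its best remaining operator) gives $2535M, worse by 816.
TerraLink's own top band is Band G ($952M), but forcing TerraLink→Band G and reassigning the rest optimally gives only $2728M — worse by 623.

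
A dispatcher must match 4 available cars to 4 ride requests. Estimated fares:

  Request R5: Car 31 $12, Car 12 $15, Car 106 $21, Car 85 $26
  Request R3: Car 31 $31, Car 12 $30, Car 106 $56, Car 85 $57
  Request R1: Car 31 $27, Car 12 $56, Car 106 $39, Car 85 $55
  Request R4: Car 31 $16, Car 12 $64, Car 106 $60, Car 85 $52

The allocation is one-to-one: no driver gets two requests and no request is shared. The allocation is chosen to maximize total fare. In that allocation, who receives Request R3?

Car 106 receives Request R3.

Treat this as an assignment problem: match each driver to one request.
Optimal: Car 31→Request R5 ($12), Car 12→Request R4 ($64), Car 106→Request R3 ($56), Car 85→Request R1 ($55) — total 12+64+56+55 = $187.
Column-greedy (each request in turn goes to its best remaining driver) gives $154, worse by 33.
Car 106's own top request is Request R4 ($60), but forcing Car 106→Request R4 and reassigning the rest optimally gives only $185 — worse by 2.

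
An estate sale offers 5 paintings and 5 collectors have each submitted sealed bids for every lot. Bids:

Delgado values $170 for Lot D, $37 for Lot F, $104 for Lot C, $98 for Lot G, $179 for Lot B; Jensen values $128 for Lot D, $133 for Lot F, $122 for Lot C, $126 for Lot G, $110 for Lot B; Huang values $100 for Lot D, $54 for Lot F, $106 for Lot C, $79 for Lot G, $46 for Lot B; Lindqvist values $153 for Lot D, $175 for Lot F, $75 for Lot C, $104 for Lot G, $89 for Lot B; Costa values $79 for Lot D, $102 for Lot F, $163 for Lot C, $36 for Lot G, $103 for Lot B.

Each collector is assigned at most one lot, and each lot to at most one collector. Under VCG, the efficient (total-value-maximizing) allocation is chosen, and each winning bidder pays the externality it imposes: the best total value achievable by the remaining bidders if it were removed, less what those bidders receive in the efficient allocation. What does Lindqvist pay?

Efficient allocation: Delgado→Lot B ($179), Jensen→Lot G ($126), Huang→Lot D ($100), Lindqvist→Lot F ($175), Costa→Lot C ($163); total welfare W = $743.
Lindqvist receives Lot F at value $175, so the others get W − 175 = $568.
Without Lindqvist: best allocation of the remaining 4 bidders over all 5 lots is Delgado→Lot B ($179), Jensen→Lot F ($133), Huang→Lot D ($100), Costa→Lot C ($163), total $575.
VCG payment = (others' best without Lindqvist) − (others' welfare with Lindqvist) = 575 − 568 = $7.

Lindqvist pays $7.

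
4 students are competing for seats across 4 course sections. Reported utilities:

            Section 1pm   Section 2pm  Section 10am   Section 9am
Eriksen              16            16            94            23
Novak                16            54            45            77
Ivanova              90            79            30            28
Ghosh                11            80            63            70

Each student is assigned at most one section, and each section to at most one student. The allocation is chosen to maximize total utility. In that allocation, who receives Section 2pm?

Optimal: Eriksen→Section 10am (94 points), Novak→Section 9am (77 points), Ivanova→Section 1pm (90 points), Ghosh→Section 2pm (80 points) — total 94+77+90+80 = 341 points.

Ghosh receives Section 2pm.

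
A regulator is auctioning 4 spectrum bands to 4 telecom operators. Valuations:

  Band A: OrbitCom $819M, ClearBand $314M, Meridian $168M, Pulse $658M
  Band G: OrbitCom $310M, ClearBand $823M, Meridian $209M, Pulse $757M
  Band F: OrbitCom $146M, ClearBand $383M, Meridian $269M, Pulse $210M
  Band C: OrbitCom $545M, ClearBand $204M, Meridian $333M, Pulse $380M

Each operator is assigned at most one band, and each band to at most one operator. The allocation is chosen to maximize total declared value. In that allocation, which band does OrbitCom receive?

OrbitCom receives Band C.

This is a one-to-one assignment (maximum-weight bipartite matching).
Optimal: OrbitCom→Band C ($545M), ClearBand→Band G ($823M), Meridian→Band F ($269M), Pulse→Band A ($658M) — total 545+823+269+658 = $2295M.
Column-greedy (each band in turn goes to its best remaining operator) gives $2291M, worse by 4.
Every other assignment is strictly worse.
OrbitCom's own top band is Band A ($819M), but forcing OrbitCom→Band A and reassigning the rest optimally gives only $2292M — worse by 3.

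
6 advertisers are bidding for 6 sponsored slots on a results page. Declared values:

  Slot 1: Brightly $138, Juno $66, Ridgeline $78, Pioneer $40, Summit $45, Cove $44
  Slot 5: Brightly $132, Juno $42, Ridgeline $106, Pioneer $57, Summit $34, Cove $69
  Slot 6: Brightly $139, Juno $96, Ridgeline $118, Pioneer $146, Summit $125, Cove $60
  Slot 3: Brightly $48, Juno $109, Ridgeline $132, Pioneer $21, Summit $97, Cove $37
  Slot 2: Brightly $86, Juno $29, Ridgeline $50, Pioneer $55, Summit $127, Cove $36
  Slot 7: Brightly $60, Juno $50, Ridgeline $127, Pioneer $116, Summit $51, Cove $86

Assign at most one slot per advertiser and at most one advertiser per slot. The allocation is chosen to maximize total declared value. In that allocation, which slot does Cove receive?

Cove receives Slot 5.

This is the linear assignment problem.
Optimal: Brightly→Slot 1 ($138), Juno→Slot 3 ($109), Ridgeline→Slot 7 ($127), Pioneer→Slot 6 ($146), Summit→Slot 2 ($127), Cove→Slot 5 ($69) — total 138+109+127+146+127+69 = $716.
Column-greedy (each slot in turn goes to its best remaining advertiser) gives $712, worse by 4.
Next-best assignment: Brightly→Slot 1, Juno→Slot 3, Ridgeline→Slot 5, Pioneer→Slot 6, Summit→Slot 2, Cove→Slot 7 = $712.
Cove's own top slot is Slot 7 ($86), but forcing Cove→Slot 7 and reassigning the rest optimally gives only $712 — worse by 4.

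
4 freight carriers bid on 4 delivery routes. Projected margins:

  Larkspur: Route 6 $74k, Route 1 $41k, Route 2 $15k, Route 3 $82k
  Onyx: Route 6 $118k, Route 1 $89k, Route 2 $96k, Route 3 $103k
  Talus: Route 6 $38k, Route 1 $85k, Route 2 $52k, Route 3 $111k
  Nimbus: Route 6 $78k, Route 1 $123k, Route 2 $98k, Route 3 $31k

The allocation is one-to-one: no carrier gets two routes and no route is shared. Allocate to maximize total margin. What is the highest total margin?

Maximum total: $404k

Optimal: Larkspur→Route 6 ($74k), Onyx→Route 2 ($96k), Talus→Route 3 ($111k), Nimbus→Route 1 ($123k) — total 74+96+111+123 = $404k.
Max-entry greedy (repeatedly take the single best remaining cell) gives $367k, worse by 37.
Swapping Talus↔Onyx (Talus→Route 2 $52k, Onyx→Route 3 $103k) loses 52.
Every other assignment is strictly worse.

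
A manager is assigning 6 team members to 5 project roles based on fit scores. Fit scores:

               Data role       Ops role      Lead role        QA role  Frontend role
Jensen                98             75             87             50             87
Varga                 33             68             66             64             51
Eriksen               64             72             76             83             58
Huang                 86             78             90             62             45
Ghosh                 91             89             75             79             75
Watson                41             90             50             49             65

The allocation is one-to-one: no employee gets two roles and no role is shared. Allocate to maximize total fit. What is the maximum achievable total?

Treat this as an assignment problem: match each employee to one role.
Optimal: Ghosh→Data role (91 pts), Watson→Ops role (90 pts), Huang→Lead role (90 pts), Eriksen→QA role (83 pts), Jensen→Frontend role (87 pts) — total 91+90+90+83+87 = 441 pts.
Column-greedy (each role in turn goes to its best remaining employee) gives 436 pts, worse by 5.
Next-best assignment: Jensen→Data role, Watson→Ops role, Huang→Lead role, Eriksen→QA role, Ghosh→Frontend role = 436 pts.

Maximum total: 441 pts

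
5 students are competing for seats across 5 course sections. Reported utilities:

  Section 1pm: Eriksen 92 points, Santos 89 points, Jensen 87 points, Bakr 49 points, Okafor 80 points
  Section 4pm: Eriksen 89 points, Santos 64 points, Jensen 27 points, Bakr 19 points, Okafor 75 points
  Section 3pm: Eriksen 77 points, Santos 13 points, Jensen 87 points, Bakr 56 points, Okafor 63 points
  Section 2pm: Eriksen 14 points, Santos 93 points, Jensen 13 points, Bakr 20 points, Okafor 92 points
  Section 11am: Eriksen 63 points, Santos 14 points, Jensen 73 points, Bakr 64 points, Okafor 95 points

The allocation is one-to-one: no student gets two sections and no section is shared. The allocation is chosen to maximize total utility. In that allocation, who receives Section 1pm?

Santos receives Section 1pm.

Optimal: Eriksen→Section 4pm (89 points), Santos→Section 1pm (89 points), Jensen→Section 3pm (87 points), Bakr→Section 11am (64 points), Okafor→Section 2pm (92 points) — total 89+89+87+64+92 = 421 points.
Column-greedy (each section in turn goes to its best remaining student) gives 411 points, worse by 10.
No other one-to-one assignment exceeds 421 points.
Santos's own top section is Section 2pm (93 points), but forcing Santos→Section 2pm and reassigning the rest optimally gives only 420 points — worse by 1.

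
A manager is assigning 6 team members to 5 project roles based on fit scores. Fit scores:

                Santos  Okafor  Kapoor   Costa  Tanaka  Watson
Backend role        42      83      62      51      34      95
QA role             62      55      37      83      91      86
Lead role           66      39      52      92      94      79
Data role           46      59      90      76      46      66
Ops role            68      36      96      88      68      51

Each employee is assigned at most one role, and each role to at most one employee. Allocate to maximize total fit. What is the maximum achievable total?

Optimal: Okafor→Backend role (83 pts), Watson→QA role (86 pts), Tanaka→Lead role (94 pts), Kapoor→Data role (90 pts), Costa→Ops role (88 pts) — total 83+86+94+90+88 = 441 pts.
Column-greedy (each role in turn goes to its best remaining employee) gives 436 pts, worse by 5.
Next-best assignment: Watson→Backend role, Tanaka→QA role, Costa→Lead role, Kapoor→Data role, Santos→Ops role = 436 pts.

Maximum total: 441 pts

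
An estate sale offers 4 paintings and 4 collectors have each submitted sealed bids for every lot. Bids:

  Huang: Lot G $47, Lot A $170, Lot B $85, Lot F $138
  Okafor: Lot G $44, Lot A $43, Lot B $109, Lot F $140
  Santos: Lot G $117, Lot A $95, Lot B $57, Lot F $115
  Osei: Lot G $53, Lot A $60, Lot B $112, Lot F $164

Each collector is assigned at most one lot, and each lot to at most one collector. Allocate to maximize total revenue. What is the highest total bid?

Optimal: Huang→Lot A ($170), Okafor→Lot B ($109), Santos→Lot G ($117), Osei→Lot F ($164) — total 170+109+117+164 = $560.
Row-greedy (each collector in turn takes its best remaining lot) gives $539, worse by 21.
Next-best assignment: Huang→Lot A, Okafor→Lot F, Santos→Lot G, Osei→Lot B = $539.
Checked against all permutations: $560 is optimal.

Max total: $560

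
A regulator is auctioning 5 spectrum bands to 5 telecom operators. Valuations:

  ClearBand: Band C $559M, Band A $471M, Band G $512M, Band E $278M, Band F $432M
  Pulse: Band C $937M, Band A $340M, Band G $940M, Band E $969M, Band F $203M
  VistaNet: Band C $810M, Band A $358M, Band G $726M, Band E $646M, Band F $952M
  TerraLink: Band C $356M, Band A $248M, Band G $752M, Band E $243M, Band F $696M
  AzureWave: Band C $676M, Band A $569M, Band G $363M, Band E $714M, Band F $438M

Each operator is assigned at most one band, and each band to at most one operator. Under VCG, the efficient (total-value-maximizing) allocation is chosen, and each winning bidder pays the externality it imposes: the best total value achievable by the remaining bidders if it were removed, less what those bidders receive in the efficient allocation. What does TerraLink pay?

TerraLink pays $91M.

Efficient allocation: ClearBand→Band A ($471M), Pulse→Band C ($937M), VistaNet→Band F ($952M), TerraLink→Band G ($752M), AzureWave→Band E ($714M); total welfare W = $3826M.
TerraLink receives Band G at value $752M, so the others get W − 752 = $3074M.
Without TerraLink: best allocation of the remaining 4 bidders over all 5 bands is ClearBand→Band C ($559M), Pulse→Band G ($940M), VistaNet→Band F ($952M), AzureWave→Band E ($714M), total $3165M.
VCG payment = (others' best without TerraLink) − (others' welfare with TerraLink) = 3165 − 3074 = $91M.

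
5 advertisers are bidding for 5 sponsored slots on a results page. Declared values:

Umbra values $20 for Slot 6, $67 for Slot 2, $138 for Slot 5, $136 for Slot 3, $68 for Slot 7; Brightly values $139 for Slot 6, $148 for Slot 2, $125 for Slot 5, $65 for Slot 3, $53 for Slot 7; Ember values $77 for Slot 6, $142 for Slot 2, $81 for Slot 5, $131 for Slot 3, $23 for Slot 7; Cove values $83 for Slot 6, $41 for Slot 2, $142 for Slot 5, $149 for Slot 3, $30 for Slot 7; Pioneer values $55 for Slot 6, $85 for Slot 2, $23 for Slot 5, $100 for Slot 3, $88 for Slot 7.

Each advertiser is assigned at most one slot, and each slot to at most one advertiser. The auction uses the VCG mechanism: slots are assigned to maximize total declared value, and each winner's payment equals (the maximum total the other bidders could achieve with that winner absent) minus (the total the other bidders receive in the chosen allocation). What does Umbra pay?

Efficient allocation: Umbra→Slot 5 ($138), Brightly→Slot 6 ($139), Ember→Slot 2 ($142), Cove→Slot 3 ($149), Pioneer→Slot 7 ($88); total welfare W = $656.
Umbra receives Slot 5 at value $138, so the others get W − 138 = $518.
Without Umbra: best allocation of the remaining 4 bidders over all 5 slots is Brightly→Slot 6 ($139), Ember→Slot 2 ($142), Cove→Slot 5 ($142), Pioneer→Slot 3 ($100), total $523.
VCG payment = (others' best without Umbra) − (others' welfare with Umbra) = 523 − 518 = $5.

Umbra pays $5.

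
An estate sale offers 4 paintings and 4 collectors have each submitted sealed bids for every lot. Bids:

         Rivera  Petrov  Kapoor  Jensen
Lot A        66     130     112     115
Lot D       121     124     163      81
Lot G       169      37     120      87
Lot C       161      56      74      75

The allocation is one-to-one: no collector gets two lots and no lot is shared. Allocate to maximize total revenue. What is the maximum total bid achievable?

Optimal: Rivera→Lot C ($161), Petrov→Lot A ($130), Kapoor→Lot D ($163), Jensen→Lot G ($87) — total 161+130+163+87 = $541.
Swapping Jensen↔Rivera (Jensen→Lot C $75, Rivera→Lot G $169) loses 4.

Maximum total: $541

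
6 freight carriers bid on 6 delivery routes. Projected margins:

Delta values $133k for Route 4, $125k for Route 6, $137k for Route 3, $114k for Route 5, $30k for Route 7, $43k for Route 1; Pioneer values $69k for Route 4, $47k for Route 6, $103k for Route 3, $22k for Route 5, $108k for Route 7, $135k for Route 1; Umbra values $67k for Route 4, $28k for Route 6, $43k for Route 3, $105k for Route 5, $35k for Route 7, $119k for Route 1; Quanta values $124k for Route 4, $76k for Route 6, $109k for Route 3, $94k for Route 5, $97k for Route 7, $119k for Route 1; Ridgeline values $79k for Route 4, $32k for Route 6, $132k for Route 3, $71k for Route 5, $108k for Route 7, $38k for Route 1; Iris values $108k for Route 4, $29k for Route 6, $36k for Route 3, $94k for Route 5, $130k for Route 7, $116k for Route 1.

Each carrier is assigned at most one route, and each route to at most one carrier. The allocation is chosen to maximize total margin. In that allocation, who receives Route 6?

Delta receives Route 6.

Optimal: Delta→Route 6 ($125k), Pioneer→Route 1 ($135k), Umbra→Route 5 ($105k), Quanta→Route 4 ($124k), Ridgeline→Route 3 ($132k), Iris→Route 7 ($130k) — total 125+135+105+124+132+130 = $751k.
Column-greedy (each route in turn goes to its best remaining carrier) gives $711k, worse by 40.
Next-best assignment: Delta→Route 4, Pioneer→Route 1, Umbra→Route 5, Quanta→Route 6, Ridgeline→Route 3, Iris→Route 7 = $711k.
Swapping Ridgeline↔Umbra (Ridgeline→Route 5 $71k, Umbra→Route 3 $43k) loses 123.
Delta's own top route is Route 3 ($137k), but forcing Delta→Route 3 and reassigning the rest optimally gives only $669k — worse by 82.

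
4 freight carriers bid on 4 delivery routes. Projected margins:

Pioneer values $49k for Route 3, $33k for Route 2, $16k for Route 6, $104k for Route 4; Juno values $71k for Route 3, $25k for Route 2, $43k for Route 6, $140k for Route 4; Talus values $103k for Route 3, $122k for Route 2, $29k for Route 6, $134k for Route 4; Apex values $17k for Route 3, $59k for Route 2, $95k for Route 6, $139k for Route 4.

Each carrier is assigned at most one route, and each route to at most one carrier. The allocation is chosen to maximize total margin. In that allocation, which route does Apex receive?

Apex receives Route 6.

Optimal: Pioneer→Route 3 ($49k), Juno→Route 4 ($140k), Talus→Route 2 ($122k), Apex→Route 6 ($95k) — total 49+140+122+95 = $406k.
Row-greedy (each carrier in turn takes its best remaining route) gives $392k, worse by 14.
Next-best assignment: Pioneer→Route 4, Juno→Route 3, Talus→Route 2, Apex→Route 6 = $392k.
Swapping Juno↔Apex (Juno→Route 6 $43k, Apex→Route 4 $139k) loses 53.
Apex's own top route is Route 4 ($139k), but forcing Apex→Route 4 and reassigning the rest optimally gives only $353k — worse by 53.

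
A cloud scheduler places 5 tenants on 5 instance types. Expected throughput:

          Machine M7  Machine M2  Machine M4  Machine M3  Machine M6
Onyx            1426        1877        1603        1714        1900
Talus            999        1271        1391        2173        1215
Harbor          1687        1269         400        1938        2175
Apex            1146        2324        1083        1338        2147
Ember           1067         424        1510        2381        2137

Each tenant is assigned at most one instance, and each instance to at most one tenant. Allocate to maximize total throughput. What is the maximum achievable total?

Optimal: Onyx→Machine M4 (1603 ops/s), Talus→Machine M3 (2173 ops/s), Harbor→Machine M7 (1687 ops/s), Apex→Machine M2 (2324 ops/s), Ember→Machine M6 (2137 ops/s) — total 1603+2173+1687+2324+2137 = 9924 ops/s.
Max-entry greedy (repeatedly take the single best remaining cell) gives 9482 ops/s, worse by 442.

Max total: 9924 ops/s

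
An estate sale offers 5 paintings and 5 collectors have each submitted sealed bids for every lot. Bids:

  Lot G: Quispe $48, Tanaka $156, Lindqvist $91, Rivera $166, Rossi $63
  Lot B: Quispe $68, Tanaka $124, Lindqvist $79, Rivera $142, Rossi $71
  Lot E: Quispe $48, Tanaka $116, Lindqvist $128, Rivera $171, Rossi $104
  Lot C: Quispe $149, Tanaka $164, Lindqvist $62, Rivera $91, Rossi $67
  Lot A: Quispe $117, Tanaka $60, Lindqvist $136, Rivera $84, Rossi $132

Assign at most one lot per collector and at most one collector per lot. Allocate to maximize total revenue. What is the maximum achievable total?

Max total: $707

Optimal: Quispe→Lot C ($149), Tanaka→Lot G ($156), Lindqvist→Lot E ($128), Rivera→Lot B ($142), Rossi→Lot A ($132) — total 149+156+128+142+132 = $707.
Column-greedy (each lot in turn goes to its best remaining collector) gives $699, worse by 8.
Next-best assignment: Quispe→Lot C, Tanaka→Lot B, Lindqvist→Lot E, Rivera→Lot G, Rossi→Lot A = $699.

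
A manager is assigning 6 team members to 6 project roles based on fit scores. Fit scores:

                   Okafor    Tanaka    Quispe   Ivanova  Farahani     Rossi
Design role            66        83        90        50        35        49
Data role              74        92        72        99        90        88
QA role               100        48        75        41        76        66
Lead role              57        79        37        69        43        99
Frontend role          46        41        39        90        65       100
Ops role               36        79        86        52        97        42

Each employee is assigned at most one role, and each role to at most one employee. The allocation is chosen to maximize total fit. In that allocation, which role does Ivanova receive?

Optimal: Okafor→QA role (100 pts), Tanaka→Data role (92 pts), Quispe→Design role (90 pts), Ivanova→Frontend role (90 pts), Farahani→Ops role (97 pts), Rossi→Lead role (99 pts) — total 100+92+90+90+97+99 = 568 pts.
Max-entry greedy (repeatedly take the single best remaining cell) gives 565 pts, worse by 3.
Every other assignment is strictly worse.
Ivanova's own top role is Data role (99 pts), but forcing Ivanova→Data role and reassigning the rest optimally gives only 565 pts — worse by 3.

Ivanova receives Frontend role.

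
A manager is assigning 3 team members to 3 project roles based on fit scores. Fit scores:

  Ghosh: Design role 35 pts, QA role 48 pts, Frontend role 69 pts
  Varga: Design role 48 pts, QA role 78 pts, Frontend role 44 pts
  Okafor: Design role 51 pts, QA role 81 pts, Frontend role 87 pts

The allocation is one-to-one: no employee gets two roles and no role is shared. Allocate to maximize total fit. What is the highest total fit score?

Optimal: Ghosh→Design role (35 pts), Varga→QA role (78 pts), Okafor→Frontend role (87 pts) — total 35+78+87 = 200 pts.
Column-greedy (each role in turn goes to its best remaining employee) gives 198 pts, worse by 2.
Swapping Varga↔Ghosh (Varga→Design role 48 pts, Ghosh→QA role 48 pts) loses 17.
Checked against all permutations: 200 pts is optimal.

Max total: 200 pts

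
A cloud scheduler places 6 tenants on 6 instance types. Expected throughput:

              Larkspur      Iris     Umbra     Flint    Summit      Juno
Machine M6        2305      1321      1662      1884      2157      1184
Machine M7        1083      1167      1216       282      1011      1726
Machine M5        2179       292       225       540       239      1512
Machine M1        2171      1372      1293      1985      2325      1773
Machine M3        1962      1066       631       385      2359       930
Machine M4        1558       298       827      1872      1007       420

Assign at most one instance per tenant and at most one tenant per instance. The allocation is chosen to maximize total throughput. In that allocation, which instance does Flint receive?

Optimal: Larkspur→Machine M5 (2179 ops/s), Iris→Machine M1 (1372 ops/s), Umbra→Machine M6 (1662 ops/s), Flint→Machine M4 (1872 ops/s), Summit→Machine M3 (2359 ops/s), Juno→Machine M7 (1726 ops/s) — total 2179+1372+1662+1872+2359+1726 = 11170 ops/s.
Row-greedy (each tenant in turn takes its best remaining instance) gives 10636 ops/s, worse by 534.
No other one-to-one assignment exceeds 11170 ops/s.
Flint's own top instance is Machine M1 (1985 ops/s), but forcing Flint→Machine M1 and reassigning the rest optimally gives only 10397 ops/s — worse by 773.

Flint receives Machine M4.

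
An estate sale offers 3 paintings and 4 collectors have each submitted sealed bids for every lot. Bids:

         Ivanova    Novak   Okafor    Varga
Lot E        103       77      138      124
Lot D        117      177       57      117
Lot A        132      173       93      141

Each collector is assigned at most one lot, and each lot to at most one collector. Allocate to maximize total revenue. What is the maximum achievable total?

Optimal: Okafor→Lot E ($138), Novak→Lot D ($177), Varga→Lot A ($141) — total 138+177+141 = $456.
Row-greedy (each collector in turn takes its best remaining lot) gives $447, worse by 9.
Next-best assignment: Okafor→Lot E, Novak→Lot D, Ivanova→Lot A = $447.
Every other assignment is strictly worse.

Max total: $456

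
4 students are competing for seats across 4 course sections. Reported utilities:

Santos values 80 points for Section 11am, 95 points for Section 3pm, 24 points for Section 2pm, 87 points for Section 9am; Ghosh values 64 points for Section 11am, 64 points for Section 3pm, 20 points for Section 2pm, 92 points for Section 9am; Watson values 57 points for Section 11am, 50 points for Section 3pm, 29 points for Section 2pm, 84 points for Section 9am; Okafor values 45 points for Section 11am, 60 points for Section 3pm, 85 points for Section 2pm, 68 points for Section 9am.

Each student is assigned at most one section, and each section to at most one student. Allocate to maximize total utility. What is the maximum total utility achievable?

Maximum total: 329 points

This is the linear assignment problem.
Optimal: Santos→Section 3pm (95 points), Ghosh→Section 9am (92 points), Watson→Section 11am (57 points), Okafor→Section 2pm (85 points) — total 95+92+57+85 = 329 points.
Swapping Ghosh↔Santos (Ghosh→Section 3pm 64 points, Santos→Section 9am 87 points) loses 36.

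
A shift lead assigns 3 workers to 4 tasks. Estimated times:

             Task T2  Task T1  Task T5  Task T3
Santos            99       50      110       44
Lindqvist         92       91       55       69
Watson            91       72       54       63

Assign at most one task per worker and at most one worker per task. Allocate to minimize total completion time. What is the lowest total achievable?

Minimum total: 168 min

This is a one-to-one assignment (minimum-cost bipartite matching).
Optimal: Santos→Task T1 (50 min), Lindqvist→Task T5 (55 min), Watson→Task T3 (63 min) — total 50+55+63 = 168 min.
Min-entry greedy (repeatedly take the single cheapest remaining cell) gives 189 min, worse by 21.
Swapping Lindqvist↔Watson (Lindqvist→Task T3 69 min, Watson→Task T5 54 min) adds 5.
Checked against all permutations: 168 min is optimal.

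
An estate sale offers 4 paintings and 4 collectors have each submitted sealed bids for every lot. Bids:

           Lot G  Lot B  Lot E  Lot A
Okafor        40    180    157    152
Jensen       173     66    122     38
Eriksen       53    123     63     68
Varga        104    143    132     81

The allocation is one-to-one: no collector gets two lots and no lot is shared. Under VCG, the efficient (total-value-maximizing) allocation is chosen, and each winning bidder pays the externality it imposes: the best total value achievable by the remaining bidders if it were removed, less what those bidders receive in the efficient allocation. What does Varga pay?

Efficient allocation: Okafor→Lot A ($152), Jensen→Lot G ($173), Eriksen→Lot B ($123), Varga→Lot E ($132); total welfare W = $580.
Varga receives Lot E at value $132, so the others get W − 132 = $448.
Without Varga: best allocation of the remaining 3 bidders over all 4 lots is Okafor→Lot E ($157), Jensen→Lot G ($173), Eriksen→Lot B ($123), total $453.
VCG payment = (others' best without Varga) − (others' welfare with Varga) = 453 − 448 = $5.

Varga pays $5.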